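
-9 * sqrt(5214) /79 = -8.23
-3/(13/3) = -9/13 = -0.69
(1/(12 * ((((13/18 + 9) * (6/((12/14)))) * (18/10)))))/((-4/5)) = -1/1176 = -0.00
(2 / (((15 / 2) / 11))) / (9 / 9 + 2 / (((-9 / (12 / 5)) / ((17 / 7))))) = -308 / 31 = -9.94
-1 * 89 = -89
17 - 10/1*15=-133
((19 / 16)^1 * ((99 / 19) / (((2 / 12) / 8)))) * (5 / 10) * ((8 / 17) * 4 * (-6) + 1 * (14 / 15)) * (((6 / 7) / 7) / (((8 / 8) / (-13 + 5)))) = 6277392 / 4165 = 1507.18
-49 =-49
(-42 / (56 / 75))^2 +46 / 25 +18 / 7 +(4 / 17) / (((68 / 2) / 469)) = 2566555503 / 809200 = 3171.72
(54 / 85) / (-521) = -54 / 44285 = -0.00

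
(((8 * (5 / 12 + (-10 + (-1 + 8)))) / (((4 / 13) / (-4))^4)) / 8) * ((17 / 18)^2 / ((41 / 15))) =-1279389995 / 53136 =-24077.65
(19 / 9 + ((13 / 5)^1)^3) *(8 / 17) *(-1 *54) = -1063104 / 2125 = -500.28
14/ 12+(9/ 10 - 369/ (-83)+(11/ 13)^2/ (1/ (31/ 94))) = 133473683/ 19778070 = 6.75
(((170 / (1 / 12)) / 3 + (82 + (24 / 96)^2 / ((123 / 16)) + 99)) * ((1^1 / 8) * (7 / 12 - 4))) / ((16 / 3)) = -6619 / 96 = -68.95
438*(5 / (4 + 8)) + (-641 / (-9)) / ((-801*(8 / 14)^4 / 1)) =181.67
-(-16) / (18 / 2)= 16 / 9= 1.78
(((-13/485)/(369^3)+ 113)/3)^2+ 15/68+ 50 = 533844052944540792077040407/363406839177286547813700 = 1469.00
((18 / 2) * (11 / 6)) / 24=0.69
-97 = -97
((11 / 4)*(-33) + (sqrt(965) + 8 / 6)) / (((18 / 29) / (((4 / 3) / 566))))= -31117 / 91692 + 29*sqrt(965) / 7641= -0.22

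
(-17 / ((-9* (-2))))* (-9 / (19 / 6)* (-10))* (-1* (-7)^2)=24990 / 19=1315.26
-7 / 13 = -0.54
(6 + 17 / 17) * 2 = 14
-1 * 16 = -16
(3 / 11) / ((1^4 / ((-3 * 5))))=-45 / 11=-4.09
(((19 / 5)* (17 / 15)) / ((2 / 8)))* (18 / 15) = 2584 / 125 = 20.67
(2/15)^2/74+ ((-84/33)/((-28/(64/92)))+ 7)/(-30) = -990773/4212450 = -0.24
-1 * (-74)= 74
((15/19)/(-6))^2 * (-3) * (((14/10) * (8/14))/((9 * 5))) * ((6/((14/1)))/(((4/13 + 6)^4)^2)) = -0.00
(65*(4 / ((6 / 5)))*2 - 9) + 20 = 444.33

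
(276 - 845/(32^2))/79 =281779/80896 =3.48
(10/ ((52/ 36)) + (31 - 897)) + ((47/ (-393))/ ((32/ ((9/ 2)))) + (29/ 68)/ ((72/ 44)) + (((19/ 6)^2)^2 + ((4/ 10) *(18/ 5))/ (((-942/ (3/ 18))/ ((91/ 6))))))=-446681741740649/ 589071787200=-758.28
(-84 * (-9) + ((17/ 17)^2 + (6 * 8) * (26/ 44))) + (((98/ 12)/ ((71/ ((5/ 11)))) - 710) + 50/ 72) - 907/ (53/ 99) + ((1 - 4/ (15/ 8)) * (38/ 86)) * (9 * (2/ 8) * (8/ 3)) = -1621.10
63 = 63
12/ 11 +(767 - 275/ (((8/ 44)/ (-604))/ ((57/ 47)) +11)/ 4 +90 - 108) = 34084743269/ 45822634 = 743.84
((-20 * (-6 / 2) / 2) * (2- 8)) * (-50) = 9000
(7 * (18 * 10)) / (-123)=-10.24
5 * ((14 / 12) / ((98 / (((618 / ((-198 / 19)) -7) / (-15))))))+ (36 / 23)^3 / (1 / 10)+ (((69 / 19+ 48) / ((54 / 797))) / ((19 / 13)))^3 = 449818809410582720038621 / 3173425706000088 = 141745498.74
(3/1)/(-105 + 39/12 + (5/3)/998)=-17964/609269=-0.03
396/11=36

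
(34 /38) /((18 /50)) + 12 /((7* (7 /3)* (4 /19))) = 50066 /8379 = 5.98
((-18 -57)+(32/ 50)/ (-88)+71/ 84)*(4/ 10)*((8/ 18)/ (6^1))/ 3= -1713143/ 2338875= -0.73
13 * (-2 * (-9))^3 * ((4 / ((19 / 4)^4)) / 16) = 4852224 / 130321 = 37.23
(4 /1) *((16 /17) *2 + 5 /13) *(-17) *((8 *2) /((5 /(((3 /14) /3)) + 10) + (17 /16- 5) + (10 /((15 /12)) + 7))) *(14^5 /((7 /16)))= -630666559488 /18941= -33296370.81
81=81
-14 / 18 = -7 / 9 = -0.78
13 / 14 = 0.93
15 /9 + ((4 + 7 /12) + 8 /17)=457 /68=6.72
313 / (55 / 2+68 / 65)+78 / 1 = 330148 / 3711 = 88.96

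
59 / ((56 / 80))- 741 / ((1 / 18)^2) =-1679998 / 7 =-239999.71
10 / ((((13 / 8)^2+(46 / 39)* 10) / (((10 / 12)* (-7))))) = -145600 / 36031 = -4.04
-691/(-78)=691/78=8.86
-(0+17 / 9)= -17 / 9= -1.89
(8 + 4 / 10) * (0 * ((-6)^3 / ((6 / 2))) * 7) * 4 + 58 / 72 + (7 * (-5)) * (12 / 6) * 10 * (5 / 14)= -8971 / 36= -249.19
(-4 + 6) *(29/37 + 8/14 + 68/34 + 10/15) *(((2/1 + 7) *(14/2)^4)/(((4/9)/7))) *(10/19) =1012921875/703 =1440856.15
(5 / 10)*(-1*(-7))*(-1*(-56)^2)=-10976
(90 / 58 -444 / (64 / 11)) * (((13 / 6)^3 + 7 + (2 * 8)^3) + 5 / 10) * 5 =-51371691695 / 33408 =-1537706.29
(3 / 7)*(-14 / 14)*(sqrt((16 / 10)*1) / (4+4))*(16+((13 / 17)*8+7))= -297*sqrt(10) / 476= -1.97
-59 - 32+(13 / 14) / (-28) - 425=-202285 / 392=-516.03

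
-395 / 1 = -395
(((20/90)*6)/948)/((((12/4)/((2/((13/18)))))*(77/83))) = 332/237237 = 0.00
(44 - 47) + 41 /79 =-196 /79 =-2.48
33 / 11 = 3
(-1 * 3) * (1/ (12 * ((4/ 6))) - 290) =6957/ 8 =869.62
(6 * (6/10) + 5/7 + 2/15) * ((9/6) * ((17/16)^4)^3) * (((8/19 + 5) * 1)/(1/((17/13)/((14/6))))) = 1429260323882425426911/34066916431290695680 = 41.95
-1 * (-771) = 771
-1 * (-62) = 62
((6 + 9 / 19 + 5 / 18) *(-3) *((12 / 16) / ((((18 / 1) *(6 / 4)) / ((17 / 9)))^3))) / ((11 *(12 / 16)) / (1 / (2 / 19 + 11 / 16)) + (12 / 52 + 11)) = -0.00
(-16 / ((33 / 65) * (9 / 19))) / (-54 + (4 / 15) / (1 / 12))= 49400 / 37719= 1.31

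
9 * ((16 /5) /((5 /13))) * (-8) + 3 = -14901 /25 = -596.04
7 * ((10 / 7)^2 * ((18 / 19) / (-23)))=-1800 / 3059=-0.59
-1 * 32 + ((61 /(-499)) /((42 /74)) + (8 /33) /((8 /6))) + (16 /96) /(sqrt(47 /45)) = -3692477 /115269 + sqrt(235) /94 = -31.87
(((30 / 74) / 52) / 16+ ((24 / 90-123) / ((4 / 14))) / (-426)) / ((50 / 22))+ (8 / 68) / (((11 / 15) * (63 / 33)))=154475916593 / 292605768000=0.53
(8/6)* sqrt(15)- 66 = -60.84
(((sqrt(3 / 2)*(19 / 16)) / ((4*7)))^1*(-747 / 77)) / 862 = -14193*sqrt(6) / 59471104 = -0.00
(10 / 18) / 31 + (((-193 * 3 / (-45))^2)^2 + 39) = 43073361781 / 1569375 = 27446.19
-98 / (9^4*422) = -49 / 1384371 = -0.00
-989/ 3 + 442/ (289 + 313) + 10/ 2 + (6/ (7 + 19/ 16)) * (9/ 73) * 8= -2791041157/ 8635389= -323.21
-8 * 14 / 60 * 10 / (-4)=14 / 3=4.67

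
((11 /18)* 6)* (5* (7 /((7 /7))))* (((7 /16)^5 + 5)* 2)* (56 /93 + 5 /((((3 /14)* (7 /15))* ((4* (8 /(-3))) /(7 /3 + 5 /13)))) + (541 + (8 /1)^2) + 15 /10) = 3880310932861055 /5070913536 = 765209.45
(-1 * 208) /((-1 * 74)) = 104 /37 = 2.81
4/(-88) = -1/22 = -0.05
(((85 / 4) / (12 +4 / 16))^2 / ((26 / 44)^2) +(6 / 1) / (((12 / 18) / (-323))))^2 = 8400618.46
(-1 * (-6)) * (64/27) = 128/9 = 14.22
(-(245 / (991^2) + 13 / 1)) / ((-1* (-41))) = -12767298 / 40265321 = -0.32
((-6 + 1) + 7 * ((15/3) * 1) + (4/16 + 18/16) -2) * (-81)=-19035/8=-2379.38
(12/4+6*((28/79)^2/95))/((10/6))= 5350167/2964475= 1.80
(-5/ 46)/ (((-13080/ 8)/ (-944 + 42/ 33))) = -5185/ 82731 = -0.06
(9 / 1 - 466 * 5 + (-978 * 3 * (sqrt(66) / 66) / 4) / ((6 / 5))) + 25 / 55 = -25526 / 11 - 815 * sqrt(66) / 88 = -2395.79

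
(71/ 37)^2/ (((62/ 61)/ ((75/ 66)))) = 7687525/ 1867316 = 4.12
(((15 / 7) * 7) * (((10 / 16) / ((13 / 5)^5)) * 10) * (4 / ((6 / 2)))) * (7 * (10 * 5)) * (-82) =-11210937500 / 371293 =-30194.31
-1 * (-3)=3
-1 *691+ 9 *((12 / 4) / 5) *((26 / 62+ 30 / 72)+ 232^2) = 179777131 / 620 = 289963.11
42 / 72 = 7 / 12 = 0.58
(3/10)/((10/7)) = 21/100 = 0.21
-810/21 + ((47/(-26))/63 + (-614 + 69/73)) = -77920985/119574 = -651.65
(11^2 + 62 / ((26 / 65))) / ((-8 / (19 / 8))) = -1311 / 16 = -81.94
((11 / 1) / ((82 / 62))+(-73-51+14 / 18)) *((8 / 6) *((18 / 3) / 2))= -169600 / 369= -459.62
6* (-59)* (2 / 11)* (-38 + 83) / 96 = -2655 / 88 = -30.17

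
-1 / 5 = -0.20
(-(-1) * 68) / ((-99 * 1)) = -68 / 99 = -0.69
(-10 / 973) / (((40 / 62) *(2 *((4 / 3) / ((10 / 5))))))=-93 / 7784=-0.01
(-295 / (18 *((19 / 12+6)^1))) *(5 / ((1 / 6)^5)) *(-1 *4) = 30585600 / 91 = 336105.49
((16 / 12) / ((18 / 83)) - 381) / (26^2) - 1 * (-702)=12802783 / 18252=701.45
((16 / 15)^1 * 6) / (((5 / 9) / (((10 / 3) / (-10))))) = -96 / 25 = -3.84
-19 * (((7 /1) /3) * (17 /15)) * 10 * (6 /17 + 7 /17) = -3458 /9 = -384.22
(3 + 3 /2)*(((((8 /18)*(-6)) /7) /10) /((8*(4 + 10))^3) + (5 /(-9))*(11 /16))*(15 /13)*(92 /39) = -971924869 /207753728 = -4.68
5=5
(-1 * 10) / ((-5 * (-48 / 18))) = -3 / 4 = -0.75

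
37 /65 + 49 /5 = 674 /65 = 10.37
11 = 11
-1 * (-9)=9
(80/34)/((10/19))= 76/17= 4.47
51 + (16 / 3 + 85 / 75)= 862 / 15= 57.47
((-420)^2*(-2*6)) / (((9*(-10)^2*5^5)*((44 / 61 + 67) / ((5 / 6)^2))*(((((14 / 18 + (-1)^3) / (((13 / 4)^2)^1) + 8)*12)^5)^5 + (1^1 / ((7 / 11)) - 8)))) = -4843456475325692701114534956398436097905546180686112986486334571720836 / 21176098678484460915584079492177154746336070917273599552764545706390653595546604671583247974082221766269222643166092050125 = -0.00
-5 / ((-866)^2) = -5 / 749956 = -0.00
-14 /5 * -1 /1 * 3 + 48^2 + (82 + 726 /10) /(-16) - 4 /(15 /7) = 552209 /240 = 2300.87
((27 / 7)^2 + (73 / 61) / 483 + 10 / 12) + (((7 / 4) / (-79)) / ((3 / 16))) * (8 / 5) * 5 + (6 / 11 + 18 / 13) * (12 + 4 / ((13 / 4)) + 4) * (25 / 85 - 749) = -25626641692509461 / 1029817823034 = -24884.64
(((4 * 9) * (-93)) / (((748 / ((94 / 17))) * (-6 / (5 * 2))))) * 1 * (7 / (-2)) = -458955 / 3179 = -144.37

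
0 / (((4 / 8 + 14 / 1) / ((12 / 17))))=0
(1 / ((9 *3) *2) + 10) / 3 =541 / 162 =3.34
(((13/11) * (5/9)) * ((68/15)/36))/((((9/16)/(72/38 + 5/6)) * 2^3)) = 68731/1371249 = 0.05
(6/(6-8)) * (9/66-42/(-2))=-1395/22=-63.41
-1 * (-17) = 17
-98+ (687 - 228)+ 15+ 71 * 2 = 518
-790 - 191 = -981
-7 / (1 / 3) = -21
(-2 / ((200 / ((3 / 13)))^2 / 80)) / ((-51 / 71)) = 0.00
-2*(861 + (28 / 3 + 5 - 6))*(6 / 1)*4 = -41728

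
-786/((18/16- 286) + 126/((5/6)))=31440/5347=5.88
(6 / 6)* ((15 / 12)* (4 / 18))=0.28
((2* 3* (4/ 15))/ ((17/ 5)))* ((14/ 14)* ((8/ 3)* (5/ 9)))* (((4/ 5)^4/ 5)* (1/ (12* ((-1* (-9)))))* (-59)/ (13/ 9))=-241664/ 11188125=-0.02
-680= -680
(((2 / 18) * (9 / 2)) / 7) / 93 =1 / 1302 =0.00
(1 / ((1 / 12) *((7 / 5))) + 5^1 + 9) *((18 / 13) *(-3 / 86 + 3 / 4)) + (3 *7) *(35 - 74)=-3117294 / 3913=-796.65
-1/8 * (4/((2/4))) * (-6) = 6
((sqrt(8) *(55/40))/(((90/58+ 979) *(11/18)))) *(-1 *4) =-261 *sqrt(2)/14218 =-0.03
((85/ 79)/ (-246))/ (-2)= 0.00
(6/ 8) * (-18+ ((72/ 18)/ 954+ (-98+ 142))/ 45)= -18269/ 1431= -12.77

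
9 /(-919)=-9 /919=-0.01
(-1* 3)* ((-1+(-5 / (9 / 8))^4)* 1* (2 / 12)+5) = -2750269 / 13122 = -209.59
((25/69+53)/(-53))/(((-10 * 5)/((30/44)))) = 1841/134090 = 0.01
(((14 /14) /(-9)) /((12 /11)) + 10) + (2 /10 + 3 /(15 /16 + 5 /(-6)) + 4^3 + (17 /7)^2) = 575749 /5292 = 108.80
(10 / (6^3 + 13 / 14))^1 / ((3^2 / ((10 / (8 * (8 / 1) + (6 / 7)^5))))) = 2941225 / 3701653524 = 0.00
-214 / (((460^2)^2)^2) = -0.00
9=9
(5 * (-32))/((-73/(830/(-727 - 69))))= -33200/14527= -2.29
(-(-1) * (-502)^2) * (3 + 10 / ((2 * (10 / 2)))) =1008016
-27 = -27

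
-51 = -51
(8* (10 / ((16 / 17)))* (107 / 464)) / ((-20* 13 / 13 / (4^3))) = -1819 / 29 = -62.72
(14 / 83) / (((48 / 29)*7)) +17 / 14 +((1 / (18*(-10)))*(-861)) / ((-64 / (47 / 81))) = 214232491 / 180714240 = 1.19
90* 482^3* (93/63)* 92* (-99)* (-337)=319651676156831040/7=45664525165261577.14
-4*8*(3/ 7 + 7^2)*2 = -22144/ 7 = -3163.43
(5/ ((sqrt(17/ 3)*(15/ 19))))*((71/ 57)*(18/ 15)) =142*sqrt(51)/ 255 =3.98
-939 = -939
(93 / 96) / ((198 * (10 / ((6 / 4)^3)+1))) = 93 / 75328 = 0.00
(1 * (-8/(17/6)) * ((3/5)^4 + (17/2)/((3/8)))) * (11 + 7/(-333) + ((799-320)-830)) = 21885.77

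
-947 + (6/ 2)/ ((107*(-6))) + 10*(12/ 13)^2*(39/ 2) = -2172327/ 2782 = -780.85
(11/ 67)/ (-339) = -11/ 22713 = -0.00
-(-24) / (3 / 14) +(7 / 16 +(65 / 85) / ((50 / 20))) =153331 / 1360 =112.74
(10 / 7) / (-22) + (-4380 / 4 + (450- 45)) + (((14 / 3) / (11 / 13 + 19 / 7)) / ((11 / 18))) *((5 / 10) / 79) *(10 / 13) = -113335240 / 164241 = -690.05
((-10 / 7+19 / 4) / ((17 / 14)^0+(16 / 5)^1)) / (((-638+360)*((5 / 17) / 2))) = -527 / 27244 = -0.02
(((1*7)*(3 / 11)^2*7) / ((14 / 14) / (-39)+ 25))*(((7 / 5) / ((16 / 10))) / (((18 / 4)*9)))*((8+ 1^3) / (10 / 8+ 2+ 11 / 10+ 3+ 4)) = 66885 / 26752858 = 0.00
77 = 77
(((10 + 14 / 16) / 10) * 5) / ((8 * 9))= 29 / 384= 0.08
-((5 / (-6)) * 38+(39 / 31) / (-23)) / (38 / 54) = 610668 / 13547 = 45.08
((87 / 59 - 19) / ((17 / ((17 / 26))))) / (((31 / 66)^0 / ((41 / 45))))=-21197 / 34515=-0.61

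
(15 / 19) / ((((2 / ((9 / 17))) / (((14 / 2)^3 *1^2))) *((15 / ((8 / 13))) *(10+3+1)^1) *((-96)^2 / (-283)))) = -13867 / 2149888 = -0.01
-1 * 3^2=-9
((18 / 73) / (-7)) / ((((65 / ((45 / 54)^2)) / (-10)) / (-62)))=-1550 / 6643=-0.23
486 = 486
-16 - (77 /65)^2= -73529 /4225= -17.40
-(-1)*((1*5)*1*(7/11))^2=1225/121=10.12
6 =6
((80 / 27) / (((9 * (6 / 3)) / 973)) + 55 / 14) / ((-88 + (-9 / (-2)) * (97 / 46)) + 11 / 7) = -25679270 / 12040407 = -2.13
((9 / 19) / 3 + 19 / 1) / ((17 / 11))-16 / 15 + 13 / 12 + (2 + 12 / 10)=302579 / 19380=15.61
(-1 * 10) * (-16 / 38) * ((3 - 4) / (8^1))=-10 / 19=-0.53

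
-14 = -14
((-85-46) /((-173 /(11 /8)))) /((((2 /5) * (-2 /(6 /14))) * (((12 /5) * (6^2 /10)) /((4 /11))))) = -16375 /697536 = -0.02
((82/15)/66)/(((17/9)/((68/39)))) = 164/2145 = 0.08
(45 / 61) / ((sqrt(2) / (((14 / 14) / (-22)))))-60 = -60-45*sqrt(2) / 2684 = -60.02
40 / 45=8 / 9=0.89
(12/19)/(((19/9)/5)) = 540/361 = 1.50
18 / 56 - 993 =-27795 / 28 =-992.68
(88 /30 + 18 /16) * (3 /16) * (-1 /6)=-487 /3840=-0.13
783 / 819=87 / 91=0.96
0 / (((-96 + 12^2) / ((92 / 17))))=0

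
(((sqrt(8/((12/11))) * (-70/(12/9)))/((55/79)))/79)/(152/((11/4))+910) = -7 * sqrt(66)/21236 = -0.00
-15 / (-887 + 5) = 5 / 294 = 0.02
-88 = -88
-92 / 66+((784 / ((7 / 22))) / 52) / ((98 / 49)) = 9566 / 429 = 22.30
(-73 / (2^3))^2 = 5329 / 64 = 83.27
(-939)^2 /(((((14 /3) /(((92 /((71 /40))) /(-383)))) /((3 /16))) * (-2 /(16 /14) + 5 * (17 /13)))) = -15818074740 /15799133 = -1001.20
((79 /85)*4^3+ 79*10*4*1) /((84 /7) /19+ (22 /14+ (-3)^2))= 18198124 /63325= 287.38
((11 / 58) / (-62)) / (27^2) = -11 / 2621484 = -0.00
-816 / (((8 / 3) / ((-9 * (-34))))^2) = -10744731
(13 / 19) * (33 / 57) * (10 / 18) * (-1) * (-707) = 505505 / 3249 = 155.59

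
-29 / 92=-0.32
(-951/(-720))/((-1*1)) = -317/240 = -1.32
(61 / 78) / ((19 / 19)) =0.78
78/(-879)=-26/293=-0.09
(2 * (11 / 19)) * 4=88 / 19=4.63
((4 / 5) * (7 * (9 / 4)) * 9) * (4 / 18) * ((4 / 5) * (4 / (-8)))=-252 / 25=-10.08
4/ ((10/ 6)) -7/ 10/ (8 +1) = 209/ 90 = 2.32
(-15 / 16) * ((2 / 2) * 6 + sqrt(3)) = -45 / 8 - 15 * sqrt(3) / 16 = -7.25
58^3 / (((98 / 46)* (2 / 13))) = 595290.69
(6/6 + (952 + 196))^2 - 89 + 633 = 1320745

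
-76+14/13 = -974/13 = -74.92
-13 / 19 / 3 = -13 / 57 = -0.23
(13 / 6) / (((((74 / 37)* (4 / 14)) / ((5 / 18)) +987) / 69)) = 0.15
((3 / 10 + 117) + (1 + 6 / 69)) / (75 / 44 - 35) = -599038 / 168475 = -3.56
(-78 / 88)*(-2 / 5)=39 / 110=0.35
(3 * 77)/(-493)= -231/493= -0.47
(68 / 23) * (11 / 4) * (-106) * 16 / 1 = -317152 / 23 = -13789.22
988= 988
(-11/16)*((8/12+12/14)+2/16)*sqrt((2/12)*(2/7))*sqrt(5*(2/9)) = -3047*sqrt(210)/169344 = -0.26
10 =10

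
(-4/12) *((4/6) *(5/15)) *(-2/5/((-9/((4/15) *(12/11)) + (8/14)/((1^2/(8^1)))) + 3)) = -448/353295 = -0.00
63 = 63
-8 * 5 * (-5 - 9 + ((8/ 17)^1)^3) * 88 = 240310400/ 4913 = 48913.17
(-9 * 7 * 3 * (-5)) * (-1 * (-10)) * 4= 37800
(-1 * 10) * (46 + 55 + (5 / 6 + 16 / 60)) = -1021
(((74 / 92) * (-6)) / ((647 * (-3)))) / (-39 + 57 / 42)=-518 / 7842287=-0.00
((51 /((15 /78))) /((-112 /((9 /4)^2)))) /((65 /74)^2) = -5655339 /364000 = -15.54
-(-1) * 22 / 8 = 11 / 4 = 2.75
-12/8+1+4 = 3.50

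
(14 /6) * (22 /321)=154 /963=0.16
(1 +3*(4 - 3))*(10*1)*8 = 320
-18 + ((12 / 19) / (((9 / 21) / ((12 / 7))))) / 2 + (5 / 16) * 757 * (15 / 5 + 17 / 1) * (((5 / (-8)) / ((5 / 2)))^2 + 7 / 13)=44682299 / 15808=2826.56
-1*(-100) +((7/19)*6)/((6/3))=1921/19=101.11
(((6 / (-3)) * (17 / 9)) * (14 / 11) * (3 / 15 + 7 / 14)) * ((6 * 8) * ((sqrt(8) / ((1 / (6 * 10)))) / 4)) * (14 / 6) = -373184 * sqrt(2) / 33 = -15992.78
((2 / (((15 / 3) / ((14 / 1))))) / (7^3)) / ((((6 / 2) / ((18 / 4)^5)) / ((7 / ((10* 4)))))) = 19683 / 11200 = 1.76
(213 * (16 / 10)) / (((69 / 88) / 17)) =849728 / 115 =7388.94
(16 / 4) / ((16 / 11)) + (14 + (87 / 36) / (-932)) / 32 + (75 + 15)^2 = 2900033539 / 357888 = 8103.19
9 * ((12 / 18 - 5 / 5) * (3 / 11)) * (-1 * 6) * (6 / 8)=81 / 22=3.68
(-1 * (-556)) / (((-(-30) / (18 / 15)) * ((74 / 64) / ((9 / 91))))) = 160128 / 84175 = 1.90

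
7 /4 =1.75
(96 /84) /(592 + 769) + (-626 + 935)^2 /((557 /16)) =14554364248 /5306539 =2742.72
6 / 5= 1.20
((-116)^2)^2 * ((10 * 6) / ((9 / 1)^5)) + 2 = 3621318086 / 19683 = 183982.02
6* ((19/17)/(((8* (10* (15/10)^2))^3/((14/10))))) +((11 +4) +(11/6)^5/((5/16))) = 2238344711/27540000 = 81.28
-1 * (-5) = 5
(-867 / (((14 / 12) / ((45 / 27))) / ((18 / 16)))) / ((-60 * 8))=2601 / 896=2.90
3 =3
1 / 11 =0.09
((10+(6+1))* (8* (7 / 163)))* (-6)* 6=-34272 / 163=-210.26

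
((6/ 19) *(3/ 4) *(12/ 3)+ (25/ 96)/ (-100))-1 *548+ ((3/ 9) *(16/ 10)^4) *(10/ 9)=-4470306431/ 8208000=-544.63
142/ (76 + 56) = 71/ 66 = 1.08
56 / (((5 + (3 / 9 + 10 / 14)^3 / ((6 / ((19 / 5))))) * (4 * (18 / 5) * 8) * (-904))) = -540225 / 5754726592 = -0.00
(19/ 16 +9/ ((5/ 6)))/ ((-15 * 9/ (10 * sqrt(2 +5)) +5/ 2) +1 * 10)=25893 * sqrt(7)/ 145840 +33565/ 29168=1.62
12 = 12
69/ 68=1.01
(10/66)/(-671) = -5/22143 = -0.00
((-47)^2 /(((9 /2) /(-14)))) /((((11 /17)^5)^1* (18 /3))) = -43910497582 /4348377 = -10098.13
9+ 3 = 12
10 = 10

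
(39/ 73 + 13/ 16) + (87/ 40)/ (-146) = 3889/ 2920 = 1.33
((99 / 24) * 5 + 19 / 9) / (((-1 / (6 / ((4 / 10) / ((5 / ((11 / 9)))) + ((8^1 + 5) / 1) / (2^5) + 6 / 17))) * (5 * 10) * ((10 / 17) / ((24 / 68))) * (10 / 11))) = -5510142 / 2622325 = -2.10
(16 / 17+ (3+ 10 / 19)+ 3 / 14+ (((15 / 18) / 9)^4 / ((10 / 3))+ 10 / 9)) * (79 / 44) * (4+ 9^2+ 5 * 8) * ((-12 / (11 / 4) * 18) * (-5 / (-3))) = -3665965028239375 / 21539579292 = -170196.69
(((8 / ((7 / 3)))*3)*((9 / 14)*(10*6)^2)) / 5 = 233280 / 49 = 4760.82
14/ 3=4.67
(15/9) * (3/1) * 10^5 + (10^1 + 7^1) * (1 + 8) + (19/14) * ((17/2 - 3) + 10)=500174.04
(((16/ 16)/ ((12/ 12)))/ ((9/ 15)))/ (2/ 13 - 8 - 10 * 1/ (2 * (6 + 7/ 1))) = -65/ 321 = -0.20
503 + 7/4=2019/4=504.75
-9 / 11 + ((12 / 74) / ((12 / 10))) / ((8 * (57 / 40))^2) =-1080542 / 1322343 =-0.82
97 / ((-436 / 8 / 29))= -5626 / 109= -51.61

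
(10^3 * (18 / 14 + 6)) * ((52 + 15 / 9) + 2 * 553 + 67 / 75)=59188560 / 7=8455508.57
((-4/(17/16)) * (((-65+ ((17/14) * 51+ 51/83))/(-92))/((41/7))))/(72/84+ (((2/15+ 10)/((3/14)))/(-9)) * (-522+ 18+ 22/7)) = -32375700/4965164876227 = -0.00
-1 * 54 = -54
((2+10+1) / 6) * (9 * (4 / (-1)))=-78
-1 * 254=-254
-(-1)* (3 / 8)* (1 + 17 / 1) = 27 / 4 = 6.75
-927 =-927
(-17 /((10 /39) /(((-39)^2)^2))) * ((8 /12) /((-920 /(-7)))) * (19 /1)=-67998971313 /4600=-14782385.07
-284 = -284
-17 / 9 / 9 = -17 / 81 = -0.21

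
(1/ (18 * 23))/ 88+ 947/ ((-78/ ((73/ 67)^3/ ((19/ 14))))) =-31316796319331/ 2706477211152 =-11.57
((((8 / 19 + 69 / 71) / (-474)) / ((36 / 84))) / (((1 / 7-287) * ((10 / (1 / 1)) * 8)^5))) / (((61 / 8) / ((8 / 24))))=92071 / 288726264623923200000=0.00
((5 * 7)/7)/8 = 5/8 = 0.62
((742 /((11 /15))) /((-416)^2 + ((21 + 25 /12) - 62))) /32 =3339 /18270604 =0.00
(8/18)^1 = 4/9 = 0.44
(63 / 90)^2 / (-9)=-49 / 900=-0.05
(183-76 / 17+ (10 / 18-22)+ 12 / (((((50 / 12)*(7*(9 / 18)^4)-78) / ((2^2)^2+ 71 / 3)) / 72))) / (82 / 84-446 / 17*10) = 4586770916 / 4094321997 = 1.12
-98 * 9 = -882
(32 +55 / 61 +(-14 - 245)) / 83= -13792 / 5063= -2.72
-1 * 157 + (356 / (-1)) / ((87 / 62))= -35731 / 87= -410.70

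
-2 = -2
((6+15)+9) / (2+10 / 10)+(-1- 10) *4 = -34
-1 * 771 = -771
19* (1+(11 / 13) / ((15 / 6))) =1653 / 65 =25.43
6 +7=13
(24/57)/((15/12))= 32/95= 0.34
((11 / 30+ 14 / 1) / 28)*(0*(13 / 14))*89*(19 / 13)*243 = 0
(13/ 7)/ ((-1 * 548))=-13/ 3836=-0.00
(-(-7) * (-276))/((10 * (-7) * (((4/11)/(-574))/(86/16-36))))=10673817/8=1334227.12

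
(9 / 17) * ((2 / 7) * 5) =90 / 119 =0.76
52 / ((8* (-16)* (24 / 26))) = -169 / 384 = -0.44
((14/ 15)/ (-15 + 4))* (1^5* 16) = -224/ 165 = -1.36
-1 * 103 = -103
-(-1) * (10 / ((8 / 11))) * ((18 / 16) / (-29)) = -495 / 928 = -0.53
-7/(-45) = 7/45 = 0.16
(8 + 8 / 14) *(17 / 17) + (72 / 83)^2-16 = -321940 / 48223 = -6.68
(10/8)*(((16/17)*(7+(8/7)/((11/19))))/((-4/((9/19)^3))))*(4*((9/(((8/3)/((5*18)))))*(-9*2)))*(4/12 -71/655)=95478690060/69186733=1380.01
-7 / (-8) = 7 / 8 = 0.88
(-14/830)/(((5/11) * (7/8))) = -88/2075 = -0.04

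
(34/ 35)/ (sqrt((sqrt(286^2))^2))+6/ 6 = 5022/ 5005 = 1.00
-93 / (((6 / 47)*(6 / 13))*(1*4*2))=-197.30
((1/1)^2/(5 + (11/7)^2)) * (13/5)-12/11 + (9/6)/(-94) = -1435777/1892220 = -0.76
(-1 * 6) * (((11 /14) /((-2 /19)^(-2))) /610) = -66 /770735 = -0.00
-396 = -396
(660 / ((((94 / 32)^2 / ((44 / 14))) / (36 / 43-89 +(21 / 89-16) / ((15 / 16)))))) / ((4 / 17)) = -6346749026816 / 59176901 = -107250.45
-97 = -97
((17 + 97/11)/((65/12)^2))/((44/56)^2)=8015616/5623475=1.43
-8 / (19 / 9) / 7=-72 / 133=-0.54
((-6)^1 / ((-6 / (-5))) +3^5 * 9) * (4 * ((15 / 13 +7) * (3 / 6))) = 462584 / 13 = 35583.38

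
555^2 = 308025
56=56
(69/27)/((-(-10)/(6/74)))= 23/1110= 0.02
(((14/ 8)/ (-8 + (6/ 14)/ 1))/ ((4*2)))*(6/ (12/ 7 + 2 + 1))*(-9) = 0.33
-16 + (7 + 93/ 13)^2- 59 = 21181/ 169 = 125.33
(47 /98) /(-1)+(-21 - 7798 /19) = -804199 /1862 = -431.90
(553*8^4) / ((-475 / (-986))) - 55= 2233350643 / 475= 4701790.83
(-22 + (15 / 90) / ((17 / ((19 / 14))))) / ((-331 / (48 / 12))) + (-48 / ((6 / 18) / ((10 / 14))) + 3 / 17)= -12102070 / 118167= -102.41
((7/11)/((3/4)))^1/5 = 28/165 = 0.17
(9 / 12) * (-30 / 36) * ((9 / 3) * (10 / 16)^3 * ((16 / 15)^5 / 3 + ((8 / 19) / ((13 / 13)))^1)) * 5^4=-596061625 / 2363904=-252.15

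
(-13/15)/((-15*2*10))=13/4500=0.00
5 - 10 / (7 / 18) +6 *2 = -61 / 7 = -8.71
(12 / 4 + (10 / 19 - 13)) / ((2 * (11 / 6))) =-540 / 209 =-2.58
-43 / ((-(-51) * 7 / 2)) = -86 / 357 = -0.24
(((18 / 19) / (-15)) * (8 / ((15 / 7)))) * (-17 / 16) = 119 / 475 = 0.25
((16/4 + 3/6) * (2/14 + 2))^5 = 44840334375/537824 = 83373.62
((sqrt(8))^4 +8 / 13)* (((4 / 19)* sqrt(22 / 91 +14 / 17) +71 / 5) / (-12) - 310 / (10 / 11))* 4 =-88445.91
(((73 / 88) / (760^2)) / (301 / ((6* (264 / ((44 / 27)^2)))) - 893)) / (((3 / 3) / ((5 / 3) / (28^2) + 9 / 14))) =-242190567 / 233346837769830400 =-0.00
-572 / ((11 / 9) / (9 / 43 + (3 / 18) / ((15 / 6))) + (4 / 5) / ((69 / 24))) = -35126520 / 289063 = -121.52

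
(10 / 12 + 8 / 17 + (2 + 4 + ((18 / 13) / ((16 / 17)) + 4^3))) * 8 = 385999 / 663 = 582.20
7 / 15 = 0.47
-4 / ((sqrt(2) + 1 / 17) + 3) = -1768 / 1063 + 578 * sqrt(2) / 1063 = -0.89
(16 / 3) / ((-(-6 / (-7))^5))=-11.53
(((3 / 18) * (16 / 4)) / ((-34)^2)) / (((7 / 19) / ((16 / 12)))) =38 / 18207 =0.00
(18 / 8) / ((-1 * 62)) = -9 / 248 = -0.04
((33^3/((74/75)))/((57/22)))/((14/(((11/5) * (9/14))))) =195676965/137788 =1420.13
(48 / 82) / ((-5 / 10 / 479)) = -22992 / 41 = -560.78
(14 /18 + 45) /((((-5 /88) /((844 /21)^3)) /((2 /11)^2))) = -7926373523456 /4584195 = -1729065.52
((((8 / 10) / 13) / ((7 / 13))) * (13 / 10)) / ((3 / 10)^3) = 1040 / 189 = 5.50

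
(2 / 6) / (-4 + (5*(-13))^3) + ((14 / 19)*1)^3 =2260739069 / 5651040933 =0.40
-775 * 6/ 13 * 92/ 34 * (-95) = 20320500/ 221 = 91947.96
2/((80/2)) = 1/20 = 0.05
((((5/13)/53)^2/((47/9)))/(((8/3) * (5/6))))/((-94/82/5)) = -83025/4194634756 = -0.00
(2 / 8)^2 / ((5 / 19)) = 19 / 80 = 0.24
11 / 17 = 0.65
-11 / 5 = -2.20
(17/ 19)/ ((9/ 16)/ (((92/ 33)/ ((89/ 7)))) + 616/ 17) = 2977856/ 129135875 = 0.02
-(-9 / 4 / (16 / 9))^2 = -6561 / 4096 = -1.60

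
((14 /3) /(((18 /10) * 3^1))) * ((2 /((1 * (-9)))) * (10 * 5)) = -7000 /729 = -9.60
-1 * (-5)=5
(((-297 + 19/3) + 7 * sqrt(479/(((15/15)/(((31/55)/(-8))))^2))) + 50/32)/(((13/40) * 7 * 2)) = -69385/1092 + 31 * sqrt(479)/286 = -61.17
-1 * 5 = -5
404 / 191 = 2.12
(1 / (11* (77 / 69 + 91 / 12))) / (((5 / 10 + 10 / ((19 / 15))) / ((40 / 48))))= 8740 / 8425109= 0.00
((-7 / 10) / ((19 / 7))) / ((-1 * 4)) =49 / 760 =0.06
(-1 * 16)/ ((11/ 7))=-10.18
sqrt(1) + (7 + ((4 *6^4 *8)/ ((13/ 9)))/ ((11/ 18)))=6719608/ 143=46990.27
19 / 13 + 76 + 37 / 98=99167 / 1274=77.84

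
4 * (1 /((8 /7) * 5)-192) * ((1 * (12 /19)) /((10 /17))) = -823.84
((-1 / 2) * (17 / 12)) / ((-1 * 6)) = 17 / 144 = 0.12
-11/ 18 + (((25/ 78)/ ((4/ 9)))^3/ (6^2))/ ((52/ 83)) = -1251828791/ 2105745408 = -0.59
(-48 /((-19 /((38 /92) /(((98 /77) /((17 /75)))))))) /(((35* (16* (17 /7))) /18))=99 /40250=0.00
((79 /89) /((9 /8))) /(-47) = -632 /37647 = -0.02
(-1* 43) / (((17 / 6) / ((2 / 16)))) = -129 / 68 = -1.90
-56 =-56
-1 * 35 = -35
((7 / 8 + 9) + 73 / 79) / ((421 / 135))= 921375 / 266072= 3.46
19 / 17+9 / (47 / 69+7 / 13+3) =3.25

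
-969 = -969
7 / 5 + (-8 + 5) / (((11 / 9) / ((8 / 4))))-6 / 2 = -358 / 55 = -6.51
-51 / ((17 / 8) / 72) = -1728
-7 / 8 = -0.88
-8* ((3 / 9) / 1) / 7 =-8 / 21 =-0.38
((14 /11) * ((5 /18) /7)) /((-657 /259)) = -1295 /65043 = -0.02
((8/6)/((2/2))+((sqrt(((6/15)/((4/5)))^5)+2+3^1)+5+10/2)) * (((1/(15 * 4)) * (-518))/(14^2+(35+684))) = -12691/82350 -259 * sqrt(2)/219600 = -0.16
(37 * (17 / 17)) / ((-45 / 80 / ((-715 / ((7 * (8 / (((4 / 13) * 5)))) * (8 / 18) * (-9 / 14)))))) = -40700 / 9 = -4522.22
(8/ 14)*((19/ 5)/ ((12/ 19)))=361/ 105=3.44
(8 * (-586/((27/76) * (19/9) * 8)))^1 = -2344/3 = -781.33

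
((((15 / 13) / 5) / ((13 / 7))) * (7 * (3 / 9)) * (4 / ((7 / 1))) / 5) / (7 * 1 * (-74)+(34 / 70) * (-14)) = -7 / 110864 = -0.00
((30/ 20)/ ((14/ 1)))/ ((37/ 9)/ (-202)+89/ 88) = 59994/ 554911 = 0.11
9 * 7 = 63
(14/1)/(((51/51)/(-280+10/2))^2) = 1058750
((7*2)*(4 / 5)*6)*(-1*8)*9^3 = -1959552 / 5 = -391910.40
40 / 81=0.49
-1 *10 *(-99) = 990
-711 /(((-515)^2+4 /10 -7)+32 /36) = -31995 /11934868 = -0.00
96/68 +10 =194/17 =11.41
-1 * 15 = -15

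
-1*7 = -7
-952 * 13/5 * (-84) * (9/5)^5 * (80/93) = 327394109952/96875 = 3379552.10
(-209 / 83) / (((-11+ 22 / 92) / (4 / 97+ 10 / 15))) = 180044 / 1086885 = 0.17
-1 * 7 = -7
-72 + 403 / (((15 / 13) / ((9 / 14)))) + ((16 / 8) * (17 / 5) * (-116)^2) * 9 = 57656181 / 70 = 823659.73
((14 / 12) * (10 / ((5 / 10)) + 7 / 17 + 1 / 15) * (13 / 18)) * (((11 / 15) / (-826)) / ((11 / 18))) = -33943 / 1354050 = -0.03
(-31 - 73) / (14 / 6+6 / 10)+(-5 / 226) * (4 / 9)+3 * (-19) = -92.46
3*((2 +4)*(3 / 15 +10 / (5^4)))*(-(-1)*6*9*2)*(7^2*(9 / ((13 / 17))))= 393502536 / 1625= 242155.41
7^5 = 16807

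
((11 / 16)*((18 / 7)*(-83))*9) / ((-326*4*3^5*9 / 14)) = 913 / 140832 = 0.01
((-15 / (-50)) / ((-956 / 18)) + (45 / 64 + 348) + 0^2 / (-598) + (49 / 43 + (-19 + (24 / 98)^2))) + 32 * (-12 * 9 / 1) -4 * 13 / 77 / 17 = -4614450160655977 / 1476556607680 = -3125.14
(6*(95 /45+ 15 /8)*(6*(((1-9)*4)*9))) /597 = -13776 /199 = -69.23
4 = 4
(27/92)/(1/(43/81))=43/276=0.16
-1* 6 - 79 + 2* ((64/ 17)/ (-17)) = -24693/ 289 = -85.44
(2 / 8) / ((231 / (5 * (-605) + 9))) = -754 / 231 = -3.26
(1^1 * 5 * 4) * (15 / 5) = 60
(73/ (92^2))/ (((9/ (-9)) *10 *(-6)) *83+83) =73/ 42853232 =0.00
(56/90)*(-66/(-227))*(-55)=-6776/681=-9.95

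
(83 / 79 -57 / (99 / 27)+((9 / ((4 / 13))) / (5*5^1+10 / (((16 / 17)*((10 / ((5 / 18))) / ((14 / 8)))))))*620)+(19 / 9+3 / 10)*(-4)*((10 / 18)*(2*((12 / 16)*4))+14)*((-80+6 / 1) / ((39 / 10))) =1600715307380 / 413816931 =3868.17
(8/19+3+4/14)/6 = 493/798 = 0.62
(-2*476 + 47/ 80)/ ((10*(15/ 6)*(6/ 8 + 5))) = -76113/ 11500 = -6.62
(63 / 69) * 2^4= 336 / 23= 14.61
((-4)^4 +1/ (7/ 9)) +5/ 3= 5438/ 21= 258.95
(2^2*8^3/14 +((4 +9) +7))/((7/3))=3492/49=71.27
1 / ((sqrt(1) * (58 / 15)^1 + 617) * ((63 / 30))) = 50 / 65191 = 0.00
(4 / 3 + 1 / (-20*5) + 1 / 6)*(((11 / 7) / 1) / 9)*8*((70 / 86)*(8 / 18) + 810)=205602716 / 121905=1686.58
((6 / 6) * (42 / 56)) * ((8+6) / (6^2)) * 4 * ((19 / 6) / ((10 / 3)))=133 / 120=1.11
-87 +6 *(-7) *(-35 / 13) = 339 / 13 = 26.08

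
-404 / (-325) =404 / 325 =1.24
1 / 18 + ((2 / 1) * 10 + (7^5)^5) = 24139235153951368214887 / 18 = 1341068619663964900827.06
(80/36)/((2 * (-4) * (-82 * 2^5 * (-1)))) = -5/47232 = -0.00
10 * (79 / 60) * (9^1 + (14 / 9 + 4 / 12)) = 3871 / 27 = 143.37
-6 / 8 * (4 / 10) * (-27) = 81 / 10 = 8.10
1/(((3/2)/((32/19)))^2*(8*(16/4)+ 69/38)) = 8192/219735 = 0.04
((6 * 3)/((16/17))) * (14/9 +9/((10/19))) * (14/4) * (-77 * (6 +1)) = -107692739/160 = -673079.62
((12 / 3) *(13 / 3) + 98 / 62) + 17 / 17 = 1852 / 93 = 19.91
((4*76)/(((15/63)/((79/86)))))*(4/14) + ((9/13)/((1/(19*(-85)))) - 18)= -2238711/2795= -800.97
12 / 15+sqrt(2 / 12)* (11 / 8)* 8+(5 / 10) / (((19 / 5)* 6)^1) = 937 / 1140+11* sqrt(6) / 6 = 5.31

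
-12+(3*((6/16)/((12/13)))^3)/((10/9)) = -3872841/327680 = -11.82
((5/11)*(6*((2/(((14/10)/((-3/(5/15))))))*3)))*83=-672300/77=-8731.17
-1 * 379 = -379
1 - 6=-5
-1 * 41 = -41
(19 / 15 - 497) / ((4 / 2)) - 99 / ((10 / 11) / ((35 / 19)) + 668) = -63831559 / 257370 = -248.01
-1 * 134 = -134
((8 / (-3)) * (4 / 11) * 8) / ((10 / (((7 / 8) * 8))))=-896 / 165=-5.43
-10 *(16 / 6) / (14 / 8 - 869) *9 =960 / 3469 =0.28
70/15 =14/3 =4.67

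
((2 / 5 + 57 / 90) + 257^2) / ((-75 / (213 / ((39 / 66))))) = -1547552281 / 4875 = -317446.62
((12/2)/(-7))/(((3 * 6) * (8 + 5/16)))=-16/2793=-0.01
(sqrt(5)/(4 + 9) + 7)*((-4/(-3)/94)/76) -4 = -21425/5358 + sqrt(5)/69654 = -4.00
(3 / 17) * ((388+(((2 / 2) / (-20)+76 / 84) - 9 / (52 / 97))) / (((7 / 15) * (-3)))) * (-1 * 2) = 1015741 / 10829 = 93.80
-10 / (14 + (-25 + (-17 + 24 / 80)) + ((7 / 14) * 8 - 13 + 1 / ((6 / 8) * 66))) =9900 / 36313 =0.27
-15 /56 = -0.27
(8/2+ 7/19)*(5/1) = 415/19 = 21.84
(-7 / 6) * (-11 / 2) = 77 / 12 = 6.42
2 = 2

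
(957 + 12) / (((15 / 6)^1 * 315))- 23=-21.77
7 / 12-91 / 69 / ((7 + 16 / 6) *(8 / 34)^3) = -1266545 / 128064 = -9.89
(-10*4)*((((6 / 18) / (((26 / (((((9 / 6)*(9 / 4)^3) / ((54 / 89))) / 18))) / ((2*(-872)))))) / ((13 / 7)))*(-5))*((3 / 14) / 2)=-2182725 / 5408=-403.61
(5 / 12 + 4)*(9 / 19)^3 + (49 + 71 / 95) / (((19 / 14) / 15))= 15098271 / 27436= 550.31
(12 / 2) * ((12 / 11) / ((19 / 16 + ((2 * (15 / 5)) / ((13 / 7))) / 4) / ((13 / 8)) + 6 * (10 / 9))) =73008 / 88055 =0.83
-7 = -7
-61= -61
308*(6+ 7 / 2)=2926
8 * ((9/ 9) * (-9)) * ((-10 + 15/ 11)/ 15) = 456/ 11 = 41.45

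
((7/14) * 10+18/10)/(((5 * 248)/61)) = 1037/3100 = 0.33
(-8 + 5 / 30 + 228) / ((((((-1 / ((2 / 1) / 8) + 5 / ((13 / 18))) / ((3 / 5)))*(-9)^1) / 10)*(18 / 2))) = -17173 / 3078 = -5.58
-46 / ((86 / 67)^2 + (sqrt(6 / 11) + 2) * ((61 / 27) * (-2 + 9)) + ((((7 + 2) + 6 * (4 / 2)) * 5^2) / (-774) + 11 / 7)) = -92049116104910673324 / 60388053724948387475 + 3872947983938051256 * sqrt(66) / 60388053724948387475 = -1.00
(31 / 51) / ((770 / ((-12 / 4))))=-0.00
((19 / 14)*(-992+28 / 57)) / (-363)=28258 / 7623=3.71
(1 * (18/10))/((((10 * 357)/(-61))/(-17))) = 183/350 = 0.52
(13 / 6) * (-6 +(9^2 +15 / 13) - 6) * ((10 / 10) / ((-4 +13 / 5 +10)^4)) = 95000 / 3418801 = 0.03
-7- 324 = -331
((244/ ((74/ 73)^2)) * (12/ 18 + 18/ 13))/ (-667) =-26005520/ 35611797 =-0.73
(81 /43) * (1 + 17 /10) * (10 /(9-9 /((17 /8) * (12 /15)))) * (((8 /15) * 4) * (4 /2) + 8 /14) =699516 /10535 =66.40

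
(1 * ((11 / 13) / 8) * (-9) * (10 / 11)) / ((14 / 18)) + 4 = 1051 / 364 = 2.89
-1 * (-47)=47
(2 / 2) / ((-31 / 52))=-52 / 31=-1.68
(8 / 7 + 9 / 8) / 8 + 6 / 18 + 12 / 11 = 1.71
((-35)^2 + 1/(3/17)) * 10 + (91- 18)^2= 52907/3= 17635.67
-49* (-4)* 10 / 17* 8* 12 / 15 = 12544 / 17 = 737.88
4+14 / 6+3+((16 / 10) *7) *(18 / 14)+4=416 / 15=27.73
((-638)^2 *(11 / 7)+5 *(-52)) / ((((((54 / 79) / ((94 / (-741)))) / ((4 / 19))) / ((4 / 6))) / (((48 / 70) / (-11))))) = 118173443072 / 113828715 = 1038.17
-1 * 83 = -83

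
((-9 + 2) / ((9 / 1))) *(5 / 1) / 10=-0.39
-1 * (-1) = 1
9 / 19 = 0.47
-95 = -95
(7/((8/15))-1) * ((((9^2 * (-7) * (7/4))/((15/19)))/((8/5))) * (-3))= 7314867/256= 28573.70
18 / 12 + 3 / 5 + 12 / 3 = 61 / 10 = 6.10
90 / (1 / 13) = 1170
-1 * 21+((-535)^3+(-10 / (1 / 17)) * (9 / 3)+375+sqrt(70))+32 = -153130499+sqrt(70) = -153130490.63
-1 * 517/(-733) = 0.71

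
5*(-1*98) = -490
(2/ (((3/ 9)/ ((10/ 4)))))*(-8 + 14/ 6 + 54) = 725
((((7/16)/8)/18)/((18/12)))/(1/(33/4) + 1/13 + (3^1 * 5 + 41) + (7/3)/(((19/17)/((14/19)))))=361361/10300708224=0.00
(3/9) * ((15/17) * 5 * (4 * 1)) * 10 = 1000/17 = 58.82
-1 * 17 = -17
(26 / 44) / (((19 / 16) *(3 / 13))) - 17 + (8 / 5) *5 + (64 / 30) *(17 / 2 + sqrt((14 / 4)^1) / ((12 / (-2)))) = 35393 / 3135 - 8 *sqrt(14) / 45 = 10.62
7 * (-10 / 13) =-70 / 13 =-5.38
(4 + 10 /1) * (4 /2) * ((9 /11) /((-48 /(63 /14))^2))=567 /2816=0.20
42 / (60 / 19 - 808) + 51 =389547 / 7646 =50.95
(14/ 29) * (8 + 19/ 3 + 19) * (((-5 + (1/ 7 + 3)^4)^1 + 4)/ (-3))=-533000/ 1029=-517.98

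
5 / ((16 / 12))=15 / 4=3.75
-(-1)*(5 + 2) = 7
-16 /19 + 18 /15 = 34 /95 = 0.36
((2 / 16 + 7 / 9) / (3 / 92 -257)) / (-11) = 1495 / 4680918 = 0.00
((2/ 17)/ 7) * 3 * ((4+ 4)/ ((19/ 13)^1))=624/ 2261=0.28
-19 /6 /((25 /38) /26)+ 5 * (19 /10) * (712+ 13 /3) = 334001 /50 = 6680.02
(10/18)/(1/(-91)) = -455/9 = -50.56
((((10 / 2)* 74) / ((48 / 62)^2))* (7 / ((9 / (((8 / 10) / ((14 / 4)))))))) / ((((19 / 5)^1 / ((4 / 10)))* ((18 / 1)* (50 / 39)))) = 462241 / 923400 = 0.50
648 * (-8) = -5184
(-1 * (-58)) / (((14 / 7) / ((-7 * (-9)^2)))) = -16443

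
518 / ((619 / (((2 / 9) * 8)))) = 1.49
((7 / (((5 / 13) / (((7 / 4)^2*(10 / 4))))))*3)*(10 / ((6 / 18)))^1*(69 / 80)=2769039 / 256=10816.56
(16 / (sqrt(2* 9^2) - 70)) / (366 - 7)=-560 / 850471 - 72* sqrt(2) / 850471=-0.00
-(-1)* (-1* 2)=-2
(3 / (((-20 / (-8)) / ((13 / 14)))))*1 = 39 / 35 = 1.11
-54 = -54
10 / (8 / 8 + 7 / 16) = 160 / 23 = 6.96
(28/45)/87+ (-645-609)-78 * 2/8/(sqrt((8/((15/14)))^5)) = -1254.12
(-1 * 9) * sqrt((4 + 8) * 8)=-36 * sqrt(6)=-88.18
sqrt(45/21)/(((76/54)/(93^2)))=233523 *sqrt(105)/266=8995.86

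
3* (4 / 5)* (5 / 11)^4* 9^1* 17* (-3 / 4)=-11.76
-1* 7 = -7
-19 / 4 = -4.75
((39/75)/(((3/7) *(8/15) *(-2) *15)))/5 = -91/6000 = -0.02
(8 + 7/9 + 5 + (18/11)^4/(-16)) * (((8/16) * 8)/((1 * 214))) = 3512870/14099283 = 0.25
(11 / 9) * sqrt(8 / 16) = 11 * sqrt(2) / 18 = 0.86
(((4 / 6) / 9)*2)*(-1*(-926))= 137.19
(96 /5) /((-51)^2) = 32 /4335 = 0.01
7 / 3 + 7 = 28 / 3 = 9.33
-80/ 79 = -1.01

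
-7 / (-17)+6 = 109 / 17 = 6.41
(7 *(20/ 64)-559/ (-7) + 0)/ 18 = 4.56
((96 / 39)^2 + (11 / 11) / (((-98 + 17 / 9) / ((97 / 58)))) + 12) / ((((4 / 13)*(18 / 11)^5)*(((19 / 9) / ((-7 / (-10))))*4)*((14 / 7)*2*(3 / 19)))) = 172453269236171 / 262910964326400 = 0.66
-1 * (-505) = 505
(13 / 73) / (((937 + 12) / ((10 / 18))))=5 / 47961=0.00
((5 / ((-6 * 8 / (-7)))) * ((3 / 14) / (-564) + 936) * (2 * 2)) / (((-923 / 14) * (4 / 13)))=-134.58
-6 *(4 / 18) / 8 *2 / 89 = -1 / 267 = -0.00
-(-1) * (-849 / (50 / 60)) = -5094 / 5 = -1018.80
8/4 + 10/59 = 128/59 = 2.17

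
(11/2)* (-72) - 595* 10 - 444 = -6790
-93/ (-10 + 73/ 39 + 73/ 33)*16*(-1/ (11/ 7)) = -160.06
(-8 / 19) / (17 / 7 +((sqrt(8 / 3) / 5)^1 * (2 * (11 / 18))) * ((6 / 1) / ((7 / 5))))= -25704 / 74689 +7392 * sqrt(6) / 74689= -0.10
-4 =-4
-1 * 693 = -693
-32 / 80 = -0.40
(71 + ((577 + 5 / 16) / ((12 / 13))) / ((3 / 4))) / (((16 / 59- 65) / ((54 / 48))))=-15.73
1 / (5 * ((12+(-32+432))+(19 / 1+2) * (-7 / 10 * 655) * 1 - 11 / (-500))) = -100 / 4608239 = -0.00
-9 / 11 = -0.82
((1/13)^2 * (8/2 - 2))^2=4/28561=0.00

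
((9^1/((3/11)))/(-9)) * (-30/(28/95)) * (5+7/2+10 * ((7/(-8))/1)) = -5225/56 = -93.30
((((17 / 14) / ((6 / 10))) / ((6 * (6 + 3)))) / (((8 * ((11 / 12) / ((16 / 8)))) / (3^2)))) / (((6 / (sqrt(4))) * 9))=85 / 24948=0.00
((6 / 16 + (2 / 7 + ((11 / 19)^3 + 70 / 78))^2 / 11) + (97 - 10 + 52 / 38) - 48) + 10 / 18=12796119721245673 / 308552856924312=41.47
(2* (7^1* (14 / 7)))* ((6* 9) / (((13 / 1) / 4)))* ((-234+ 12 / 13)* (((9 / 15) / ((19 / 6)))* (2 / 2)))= -65971584 / 3211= -20545.49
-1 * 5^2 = -25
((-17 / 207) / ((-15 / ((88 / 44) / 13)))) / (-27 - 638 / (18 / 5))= -17 / 4121715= -0.00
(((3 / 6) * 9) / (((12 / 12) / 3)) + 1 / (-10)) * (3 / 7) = 201 / 35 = 5.74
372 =372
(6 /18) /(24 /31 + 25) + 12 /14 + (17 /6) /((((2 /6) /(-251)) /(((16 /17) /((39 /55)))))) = -205833711 /72709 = -2830.92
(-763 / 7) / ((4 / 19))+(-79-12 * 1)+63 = -2183 / 4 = -545.75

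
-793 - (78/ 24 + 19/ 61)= -194361/ 244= -796.56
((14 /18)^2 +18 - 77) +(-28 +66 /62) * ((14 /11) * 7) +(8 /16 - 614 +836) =-4190975 /55242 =-75.87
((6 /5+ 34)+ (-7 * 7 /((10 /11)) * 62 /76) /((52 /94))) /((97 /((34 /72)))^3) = -716556137 /140235638100480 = -0.00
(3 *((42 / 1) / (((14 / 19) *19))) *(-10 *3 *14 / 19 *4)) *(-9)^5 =892820880 / 19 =46990572.63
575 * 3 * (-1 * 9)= -15525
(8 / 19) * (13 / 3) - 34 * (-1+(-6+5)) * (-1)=-3772 / 57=-66.18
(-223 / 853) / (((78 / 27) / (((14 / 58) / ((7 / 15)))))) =-30105 / 643162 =-0.05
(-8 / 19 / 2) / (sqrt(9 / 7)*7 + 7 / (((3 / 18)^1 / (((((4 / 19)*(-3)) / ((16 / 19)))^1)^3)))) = 4096*sqrt(7) / 1627521 + 1152 / 77501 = 0.02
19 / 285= 1 / 15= 0.07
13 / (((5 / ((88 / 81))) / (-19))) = -21736 / 405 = -53.67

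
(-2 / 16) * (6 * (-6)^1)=9 / 2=4.50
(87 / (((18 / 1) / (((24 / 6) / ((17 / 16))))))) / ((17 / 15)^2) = 69600 / 4913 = 14.17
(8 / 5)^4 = 4096 / 625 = 6.55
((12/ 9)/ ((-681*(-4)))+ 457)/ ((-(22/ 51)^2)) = -67456357/ 27467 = -2455.91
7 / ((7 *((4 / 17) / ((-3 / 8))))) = -51 / 32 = -1.59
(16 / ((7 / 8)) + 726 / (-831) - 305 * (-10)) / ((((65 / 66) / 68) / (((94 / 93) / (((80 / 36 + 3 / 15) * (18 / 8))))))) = 3345564209152 / 85174453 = 39278.96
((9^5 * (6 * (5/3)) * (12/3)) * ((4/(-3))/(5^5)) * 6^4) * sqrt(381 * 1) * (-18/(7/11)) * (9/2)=727317398016 * sqrt(381)/4375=3244952970.12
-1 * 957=-957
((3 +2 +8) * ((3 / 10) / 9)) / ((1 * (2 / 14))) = 91 / 30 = 3.03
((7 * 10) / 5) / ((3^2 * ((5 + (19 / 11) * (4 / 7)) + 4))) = 0.16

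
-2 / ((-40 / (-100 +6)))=-47 / 10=-4.70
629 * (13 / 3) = 8177 / 3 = 2725.67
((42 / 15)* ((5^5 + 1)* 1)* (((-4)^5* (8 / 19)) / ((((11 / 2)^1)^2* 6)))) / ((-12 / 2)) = 119504896 / 34485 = 3465.42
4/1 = 4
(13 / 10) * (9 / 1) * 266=15561 / 5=3112.20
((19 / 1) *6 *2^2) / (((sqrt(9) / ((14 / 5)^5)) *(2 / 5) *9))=40874624 / 5625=7266.60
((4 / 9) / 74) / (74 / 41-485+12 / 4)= -0.00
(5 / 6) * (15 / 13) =25 / 26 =0.96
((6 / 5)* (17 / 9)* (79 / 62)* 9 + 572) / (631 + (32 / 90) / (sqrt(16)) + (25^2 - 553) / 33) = 9176211 / 9717539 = 0.94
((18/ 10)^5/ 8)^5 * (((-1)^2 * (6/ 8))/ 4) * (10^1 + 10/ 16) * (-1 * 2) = -36612797372284482027282699/ 125000000000000000000000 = -292.90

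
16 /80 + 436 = 2181 /5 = 436.20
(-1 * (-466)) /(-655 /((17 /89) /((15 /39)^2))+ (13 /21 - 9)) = -28115178 /31110523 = -0.90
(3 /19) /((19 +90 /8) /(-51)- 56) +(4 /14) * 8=3505396 /1535485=2.28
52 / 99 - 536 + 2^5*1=-49844 / 99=-503.47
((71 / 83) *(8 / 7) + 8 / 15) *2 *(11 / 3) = 289696 / 26145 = 11.08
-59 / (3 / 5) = -295 / 3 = -98.33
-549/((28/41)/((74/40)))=-832833/560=-1487.20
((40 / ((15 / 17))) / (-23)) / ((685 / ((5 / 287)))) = -136 / 2713011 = -0.00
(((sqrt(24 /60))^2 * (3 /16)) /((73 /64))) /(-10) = -12 /1825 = -0.01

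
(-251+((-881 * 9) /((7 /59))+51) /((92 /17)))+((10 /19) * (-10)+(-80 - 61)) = -77924277 /6118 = -12736.89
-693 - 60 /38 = -13197 /19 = -694.58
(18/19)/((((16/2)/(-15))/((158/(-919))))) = 10665/34922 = 0.31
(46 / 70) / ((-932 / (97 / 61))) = -0.00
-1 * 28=-28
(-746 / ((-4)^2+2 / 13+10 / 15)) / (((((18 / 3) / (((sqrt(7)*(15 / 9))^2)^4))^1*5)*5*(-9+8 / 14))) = 1273392859375 / 253936944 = 5014.60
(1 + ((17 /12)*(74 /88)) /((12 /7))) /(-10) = -10739 /63360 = -0.17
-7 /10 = -0.70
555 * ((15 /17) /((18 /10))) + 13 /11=51096 /187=273.24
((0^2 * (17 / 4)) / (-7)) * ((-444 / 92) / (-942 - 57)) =0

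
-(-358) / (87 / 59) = 21122 / 87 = 242.78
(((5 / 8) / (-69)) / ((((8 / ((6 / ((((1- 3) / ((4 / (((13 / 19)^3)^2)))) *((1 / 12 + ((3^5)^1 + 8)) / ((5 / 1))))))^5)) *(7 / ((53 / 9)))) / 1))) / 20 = 341934286682646970510592689969422514833962380800000 / 104742299375587957562853153078691486697465224514174477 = 0.00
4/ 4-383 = -382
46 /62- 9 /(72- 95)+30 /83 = 88454 /59179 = 1.49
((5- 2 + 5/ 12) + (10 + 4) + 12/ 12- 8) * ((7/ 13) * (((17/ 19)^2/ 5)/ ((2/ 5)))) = 2.25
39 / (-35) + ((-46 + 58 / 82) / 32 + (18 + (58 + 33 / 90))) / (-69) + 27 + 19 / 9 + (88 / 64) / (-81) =2300719493 / 85548960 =26.89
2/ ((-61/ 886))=-1772/ 61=-29.05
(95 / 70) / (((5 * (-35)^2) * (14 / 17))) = 323 / 1200500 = 0.00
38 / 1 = 38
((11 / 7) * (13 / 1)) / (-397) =-143 / 2779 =-0.05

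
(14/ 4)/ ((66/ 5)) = 35/ 132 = 0.27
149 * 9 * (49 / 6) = 21903 / 2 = 10951.50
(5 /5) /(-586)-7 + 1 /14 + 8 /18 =-119722 /18459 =-6.49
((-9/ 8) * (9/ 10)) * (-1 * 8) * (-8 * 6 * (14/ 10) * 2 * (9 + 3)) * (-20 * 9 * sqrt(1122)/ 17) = 4633247.99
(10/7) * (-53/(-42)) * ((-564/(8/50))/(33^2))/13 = -311375/693693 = -0.45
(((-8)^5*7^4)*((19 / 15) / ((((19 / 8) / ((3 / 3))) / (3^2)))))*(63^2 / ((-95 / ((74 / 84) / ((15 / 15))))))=6602172530688 / 475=13899310590.92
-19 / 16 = -1.19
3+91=94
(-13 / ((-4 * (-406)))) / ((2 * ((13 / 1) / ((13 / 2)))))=-13 / 6496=-0.00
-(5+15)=-20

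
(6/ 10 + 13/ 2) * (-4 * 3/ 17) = -426/ 85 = -5.01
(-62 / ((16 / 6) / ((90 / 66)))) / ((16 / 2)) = -1395 / 352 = -3.96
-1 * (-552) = 552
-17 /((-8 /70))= 595 /4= 148.75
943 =943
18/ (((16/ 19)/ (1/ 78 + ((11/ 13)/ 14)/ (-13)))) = 0.17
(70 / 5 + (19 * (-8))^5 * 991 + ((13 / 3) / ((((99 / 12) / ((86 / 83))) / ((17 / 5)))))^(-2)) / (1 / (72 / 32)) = -4182496018026736564591407 / 23118594304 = -180914806628319.84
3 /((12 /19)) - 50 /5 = -21 /4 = -5.25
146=146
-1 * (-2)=2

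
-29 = -29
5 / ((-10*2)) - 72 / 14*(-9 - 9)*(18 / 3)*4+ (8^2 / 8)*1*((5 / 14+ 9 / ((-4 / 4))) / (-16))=31161 / 14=2225.79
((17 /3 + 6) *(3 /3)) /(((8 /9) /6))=315 /4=78.75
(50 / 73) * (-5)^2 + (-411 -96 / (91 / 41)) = -2903851 / 6643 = -437.13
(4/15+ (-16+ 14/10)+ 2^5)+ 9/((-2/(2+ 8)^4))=-134947/3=-44982.33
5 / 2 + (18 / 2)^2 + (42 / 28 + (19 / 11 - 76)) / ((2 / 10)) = -3084 / 11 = -280.36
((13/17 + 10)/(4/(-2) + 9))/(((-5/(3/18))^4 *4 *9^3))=0.00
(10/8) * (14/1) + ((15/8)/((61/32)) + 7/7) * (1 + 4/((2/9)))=6733/122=55.19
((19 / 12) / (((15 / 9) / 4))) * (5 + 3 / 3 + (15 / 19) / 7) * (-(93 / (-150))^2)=-781293 / 87500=-8.93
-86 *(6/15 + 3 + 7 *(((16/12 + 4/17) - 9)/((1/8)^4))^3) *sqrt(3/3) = 11260663206075280967278/663255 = 16977879105434984.99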